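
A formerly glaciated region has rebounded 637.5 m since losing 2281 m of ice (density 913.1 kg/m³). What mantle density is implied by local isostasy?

3270 kg/m³

ρ_m = ρ_ice t / u = 913.1 × 2281 m/637.5 m = 3270 kg/m³.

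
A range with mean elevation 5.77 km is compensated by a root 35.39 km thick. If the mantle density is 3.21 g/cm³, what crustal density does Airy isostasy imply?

ρ_c h = (ρ_m − ρ_c) r → ρ_c (h + r) = ρ_m r → ρ_c = ρ_m r / (h + r).
ρ_c = 3.21 × 35.39 km / (5.77 km + 35.39 km) = 2.76 g/cm³.

2.76 g/cm³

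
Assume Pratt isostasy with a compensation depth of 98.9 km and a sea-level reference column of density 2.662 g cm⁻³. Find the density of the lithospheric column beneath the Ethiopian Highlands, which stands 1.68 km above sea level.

2.62 g cm⁻³

Pratt balance: ρ_ref D = ρ (D + h).
ρ = ρ_ref D/(D + h) = 2.662 × 98.9 km/(98.9 km + 1.68 km) = 2.62 g cm⁻³.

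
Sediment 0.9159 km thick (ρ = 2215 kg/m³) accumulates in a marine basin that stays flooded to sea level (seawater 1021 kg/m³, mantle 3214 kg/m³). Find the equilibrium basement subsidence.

0.499 km

Submarine loading: the sediment displaces seawater, and the subsidence is in turn flooded, so s (ρ_m − ρ_w) = t (ρ_sed − ρ_w).
s = 0.9159 km × (2215 − 1021) / (3214 − 1021) = 0.499 km.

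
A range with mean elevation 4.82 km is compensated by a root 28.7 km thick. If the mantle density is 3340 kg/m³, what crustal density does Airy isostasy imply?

ρ_c h = (ρ_m − ρ_c) r → ρ_c (h + r) = ρ_m r → ρ_c = ρ_m r / (h + r).
ρ_c = 3340 × 28.7 km / (4.82 km + 28.7 km) = 2860 kg/m³.

2860 kg/m³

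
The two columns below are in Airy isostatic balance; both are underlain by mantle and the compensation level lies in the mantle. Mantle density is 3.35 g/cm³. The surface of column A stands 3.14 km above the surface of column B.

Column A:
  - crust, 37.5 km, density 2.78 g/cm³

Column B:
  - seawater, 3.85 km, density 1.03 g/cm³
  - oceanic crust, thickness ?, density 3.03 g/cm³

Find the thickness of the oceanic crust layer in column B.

6.01 km

Take the compensation level at the base of the deeper column (depth z_c below the surface of column A) and equate Σ ρ_i t_i down to z_c; mantle fills any gap and the z_c terms cancel.
Column A: 37.5×2.78 + (z_c − 37.5)×3.35
Column B: 3.14×0 + 3.85×1.03 + x×3.03 + (z_c − 3.14 − 3.85 − x)×3.35
The z_c×3.35 term appears on both sides and cancels. Collect the known terms of each column as K = Σ(ρt)_known − 3.35 × (depth of known layers): K_A = 104.25 − 3.35×37.5 = −21.375; K_B = 3.9655 − 3.35×(3.14 + 3.85) = −19.451.
Balance: K_A = K_B − x×(3.35 − 3.03), so x = (K_B − K_A)/(3.35 − 3.03) = 1.924/0.32 = 6.01 km.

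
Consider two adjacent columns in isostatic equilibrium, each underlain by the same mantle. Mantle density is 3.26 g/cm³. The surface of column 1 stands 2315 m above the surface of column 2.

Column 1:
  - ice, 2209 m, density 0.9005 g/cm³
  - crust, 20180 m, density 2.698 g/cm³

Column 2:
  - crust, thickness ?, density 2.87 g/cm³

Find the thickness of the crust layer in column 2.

23100 m

Take the compensation level at the base of the deeper column (depth z_c below the surface of column 1) and equate Σ ρ_i t_i down to z_c; mantle fills any gap and the z_c terms cancel.
Column 1: 2209×0.9005 + 20180×2.698 + (z_c − 22389)×3.26
Column 2: 2315×0 + x×2.87 + (z_c − 2315 − 0 − x)×3.26
The z_c×3.26 term appears on both sides and cancels. Collect the known terms of each column as K = Σ(ρt)_known − 3.26 × (depth of known layers): K_1 = 56434.8445 − 3.26×22389 = −16553.2955; K_2 = 0 − 3.26×(2315 + 0) = −7546.9.
Balance: K_1 = K_2 − x×(3.26 − 2.87), so x = (K_2 − K_1)/(3.26 − 2.87) = 9006.4/0.39 = 23100 m.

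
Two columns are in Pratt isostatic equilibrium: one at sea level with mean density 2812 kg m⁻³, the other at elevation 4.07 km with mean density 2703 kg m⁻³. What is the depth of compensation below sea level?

101 km

ρ_ref D = ρ (D + h) → D (ρ_ref − ρ) = ρ h.
D = ρ h/(ρ_ref − ρ) = 2703 × 4.07 km/(2812 − 2703) = 101 km.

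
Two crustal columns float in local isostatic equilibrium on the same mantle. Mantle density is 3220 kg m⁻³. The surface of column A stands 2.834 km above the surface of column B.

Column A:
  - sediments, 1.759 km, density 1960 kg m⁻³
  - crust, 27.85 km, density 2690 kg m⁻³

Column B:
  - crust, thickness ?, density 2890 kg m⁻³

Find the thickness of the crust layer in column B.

23.8 km

Take the compensation level at the base of the deeper column (depth z_c below the surface of column A) and equate Σ ρ_i t_i down to z_c; mantle fills any gap and the z_c terms cancel.
Column A: 1.759×1960 + 27.85×2690 + (z_c − 29.609)×3220
Column B: 2.834×0 + x×2890 + (z_c − 2.834 − 0 − x)×3220
The z_c×3220 term appears on both sides and cancels. Collect the known terms of each column as K = Σ(ρt)_known − 3220 × (depth of known layers): K_A = 78364.14 − 3220×29.609 = −16976.84; K_B = 0 − 3220×(2.834 + 0) = −9125.48.
Balance: K_A = K_B − x×(3220 − 2890), so x = (K_B − K_A)/(3220 − 2890) = 7851.36/330 = 23.8 km.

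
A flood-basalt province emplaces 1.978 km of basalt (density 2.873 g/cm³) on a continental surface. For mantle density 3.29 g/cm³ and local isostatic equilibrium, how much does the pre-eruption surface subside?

1.73 km

Subaerial loading: s = t ρ_load / ρ_m.
s = 1.978 km × 2.873/3.29 = 1.73 km.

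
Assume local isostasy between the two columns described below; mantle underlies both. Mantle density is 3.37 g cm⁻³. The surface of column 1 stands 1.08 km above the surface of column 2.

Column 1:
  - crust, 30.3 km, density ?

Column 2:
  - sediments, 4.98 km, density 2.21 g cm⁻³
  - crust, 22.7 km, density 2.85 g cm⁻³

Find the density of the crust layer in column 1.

2.67 g cm⁻³

Take the compensation level at the base of the deeper column (depth z_c below the surface of column 1) and equate Σ ρ_i t_i down to z_c; mantle fills any gap and the z_c terms cancel.
Column 1: 30.3×ρ + (z_c − 30.3)×3.37
Column 2: 1.08×0 + 4.98×2.21 + 22.7×2.85 + (z_c − 1.08 − 27.68)×3.37
The z_c×3.37 term appears on both sides and cancels. Collect the known terms of each column as K = Σ(ρt)_known − 3.37 × (depth of known layers): K_1 = 0 − 3.37×30.3 = −102.111; K_2 = 75.7008 − 3.37×(1.08 + 27.68) = −21.2204.
Balance: K_1 + 30.3×ρ = K_2, so ρ = (K_2 − K_1)/30.3 = 80.8906/30.3 = 2.67 g cm⁻³.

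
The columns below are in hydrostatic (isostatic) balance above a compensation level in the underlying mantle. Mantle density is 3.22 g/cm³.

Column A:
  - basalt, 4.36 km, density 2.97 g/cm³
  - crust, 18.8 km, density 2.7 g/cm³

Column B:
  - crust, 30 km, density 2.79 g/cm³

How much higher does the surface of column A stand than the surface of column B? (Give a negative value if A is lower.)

For any compensation level in the mantle, the mantle terms cancel and isostasy reduces to e = (Σt_A − Σt_B) − (Σ(ρt)_A − Σ(ρt)_B) / ρ_m.
Σt_A = 23.16 km; Σt_B = 30 km; Σ(ρt)_A = 63.7092; Σ(ρt)_B = 83.7 (in km·g/cm³).
e = (23.16 − 30) − (63.7092 − 83.7) / 3.22 = −0.632 km.

−0.632 km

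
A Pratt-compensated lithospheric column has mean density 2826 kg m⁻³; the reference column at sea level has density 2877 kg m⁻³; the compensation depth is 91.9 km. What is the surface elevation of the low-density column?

1.66 km

ρ_ref D = ρ (D + h) → h = D (ρ_ref − ρ)/ρ.
h = 91.9 km × (2877 − 2826)/2826 = 1.66 km.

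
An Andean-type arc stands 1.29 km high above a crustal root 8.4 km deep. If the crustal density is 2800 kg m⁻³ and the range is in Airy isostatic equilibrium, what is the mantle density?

Airy balance: ρ_c h = (ρ_m − ρ_c) r → ρ_m = ρ_c (1 + h/r).
ρ_m = 2800 × (1 + 1.29 km/8.4 km) = 3230 kg m⁻³.

3230 kg m⁻³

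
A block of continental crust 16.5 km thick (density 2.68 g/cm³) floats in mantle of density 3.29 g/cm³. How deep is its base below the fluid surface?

Draft d = t ρ_obj/ρ_fluid = 16.5 km × 2.68/3.29 = 13.4 km.

13.4 km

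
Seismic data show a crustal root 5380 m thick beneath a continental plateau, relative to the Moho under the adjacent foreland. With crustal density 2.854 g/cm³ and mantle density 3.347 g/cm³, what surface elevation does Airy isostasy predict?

929 m

Equating mass per unit area of the two columns: ρ_c h = (ρ_m − ρ_c) r.
h = r (ρ_m − ρ_c) / ρ_c = 5380 m × (3.347 − 2.854) / 2.854 = 929 m.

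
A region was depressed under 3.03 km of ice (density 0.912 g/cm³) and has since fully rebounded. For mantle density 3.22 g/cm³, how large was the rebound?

0.858 km

Removing the load lets mantle flow back in; uplift u satisfies ρ_ice t = ρ_m u.
u = t ρ_ice/ρ_m = 3.03 km × 0.912/3.22 = 0.858 km.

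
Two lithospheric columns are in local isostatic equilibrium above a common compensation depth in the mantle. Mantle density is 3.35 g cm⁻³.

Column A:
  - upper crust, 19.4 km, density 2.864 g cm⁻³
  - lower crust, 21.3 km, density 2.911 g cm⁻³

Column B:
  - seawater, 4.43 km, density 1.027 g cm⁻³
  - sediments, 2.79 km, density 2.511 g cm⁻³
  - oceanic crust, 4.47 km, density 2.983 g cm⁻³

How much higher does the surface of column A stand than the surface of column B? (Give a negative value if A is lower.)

1.35 km

For any compensation level in the mantle, the mantle terms cancel and isostasy reduces to e = (Σt_A − Σt_B) − (Σ(ρt)_A − Σ(ρt)_B) / ρ_m.
Σt_A = 40.7 km; Σt_B = 11.69 km; Σ(ρt)_A = 117.5659; Σ(ρt)_B = 24.88931 (in km·g cm⁻³).
e = (40.7 − 11.69) − (117.5659 − 24.88931) / 3.35 = 1.35 km.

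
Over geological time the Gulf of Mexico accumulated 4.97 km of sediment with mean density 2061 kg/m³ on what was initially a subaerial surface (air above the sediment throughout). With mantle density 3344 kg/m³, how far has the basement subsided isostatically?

Subaerial load: s = t ρ_sed / ρ_m = 4.97 km × 2061/3344 = 3.06 km.

3.06 km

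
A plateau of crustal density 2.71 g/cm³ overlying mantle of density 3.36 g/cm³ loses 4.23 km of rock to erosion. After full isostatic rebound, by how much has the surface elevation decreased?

0.818 km

Rebound u = e ρ_c/ρ_m = 4.23 km × 2.71/3.36 = 3.412 km.
Net surface drop = e − u = 4.23 km − 3.412 km = e (ρ_m − ρ_c)/ρ_m = 0.818 km.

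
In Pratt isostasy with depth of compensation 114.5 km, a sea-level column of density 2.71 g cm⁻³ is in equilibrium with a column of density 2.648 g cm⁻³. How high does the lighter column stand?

2.68 km

ρ_ref D = ρ (D + h) → h = D (ρ_ref − ρ)/ρ.
h = 114.5 km × (2.71 − 2.648)/2.648 = 2.68 km.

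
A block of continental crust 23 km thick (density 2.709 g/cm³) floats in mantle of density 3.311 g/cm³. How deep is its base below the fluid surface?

18.8 km

Draft d = t ρ_obj/ρ_fluid = 23 km × 2.709/3.311 = 18.8 km.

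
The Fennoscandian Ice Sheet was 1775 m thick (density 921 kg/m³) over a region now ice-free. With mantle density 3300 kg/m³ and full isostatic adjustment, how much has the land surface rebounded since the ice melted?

495 m

Removing the load lets mantle flow back in; uplift u satisfies ρ_ice t = ρ_m u.
u = t ρ_ice/ρ_m = 1775 m × 921/3300 = 495 m.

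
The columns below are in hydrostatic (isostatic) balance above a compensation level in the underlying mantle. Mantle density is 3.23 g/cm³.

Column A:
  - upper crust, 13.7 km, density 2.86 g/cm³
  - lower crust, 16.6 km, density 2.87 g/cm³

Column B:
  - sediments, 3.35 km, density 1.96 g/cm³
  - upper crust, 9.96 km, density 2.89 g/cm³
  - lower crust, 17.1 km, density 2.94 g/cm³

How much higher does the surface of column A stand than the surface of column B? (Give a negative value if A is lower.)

For any compensation level in the mantle, the mantle terms cancel and isostasy reduces to e = (Σt_A − Σt_B) − (Σ(ρt)_A − Σ(ρt)_B) / ρ_m.
Σt_A = 30.3 km; Σt_B = 30.41 km; Σ(ρt)_A = 86.824; Σ(ρt)_B = 85.6244 (in km·g/cm³).
e = (30.3 − 30.41) − (86.824 − 85.6244) / 3.23 = −0.481 km.

−0.481 km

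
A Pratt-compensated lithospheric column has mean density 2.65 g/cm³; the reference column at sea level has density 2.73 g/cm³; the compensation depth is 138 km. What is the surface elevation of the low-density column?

4.17 km

ρ_ref D = ρ (D + h) → h = D (ρ_ref − ρ)/ρ.
h = 138 km × (2.73 − 2.65)/2.65 = 4.17 km.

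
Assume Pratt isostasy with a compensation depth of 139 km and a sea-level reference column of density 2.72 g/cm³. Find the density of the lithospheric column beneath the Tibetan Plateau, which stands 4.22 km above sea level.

2.64 g/cm³

Pratt balance: ρ_ref D = ρ (D + h).
ρ = ρ_ref D/(D + h) = 2.72 × 139 km/(139 km + 4.22 km) = 2.64 g/cm³.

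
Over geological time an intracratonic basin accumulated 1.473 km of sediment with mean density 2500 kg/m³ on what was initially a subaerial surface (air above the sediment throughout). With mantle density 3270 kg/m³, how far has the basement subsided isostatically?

Subaerial load: s = t ρ_sed / ρ_m = 1.473 km × 2500/3270 = 1.13 km.

1.13 km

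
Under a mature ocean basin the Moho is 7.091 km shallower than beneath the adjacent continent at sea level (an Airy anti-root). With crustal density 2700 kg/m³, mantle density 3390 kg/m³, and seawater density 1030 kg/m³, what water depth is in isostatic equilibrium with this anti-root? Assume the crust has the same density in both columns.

Replacing a thickness d of crust by seawater at the top must be balanced by replacing crust with mantle at the base: d (ρ_c − ρ_w) = a (ρ_m − ρ_c).
d = a (ρ_m − ρ_c)/(ρ_c − ρ_w) = 7.091 km × 690/1670 = 2.93 km.

2.93 km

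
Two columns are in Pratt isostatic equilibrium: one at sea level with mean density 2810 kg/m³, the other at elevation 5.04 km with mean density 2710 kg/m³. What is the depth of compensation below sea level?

ρ_ref D = ρ (D + h) → D (ρ_ref − ρ) = ρ h.
D = ρ h/(ρ_ref − ρ) = 2710 × 5.04 km/(2810 − 2710) = 137 km.

137 km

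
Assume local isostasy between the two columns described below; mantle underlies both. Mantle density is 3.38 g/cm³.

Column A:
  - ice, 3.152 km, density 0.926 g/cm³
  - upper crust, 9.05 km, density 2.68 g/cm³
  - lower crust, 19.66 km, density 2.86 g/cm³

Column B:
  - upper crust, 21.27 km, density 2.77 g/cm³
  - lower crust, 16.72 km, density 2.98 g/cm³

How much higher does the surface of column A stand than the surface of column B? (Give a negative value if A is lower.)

For any compensation level in the mantle, the mantle terms cancel and isostasy reduces to e = (Σt_A − Σt_B) − (Σ(ρt)_A − Σ(ρt)_B) / ρ_m.
Σt_A = 31.862 km; Σt_B = 37.99 km; Σ(ρt)_A = 83.400352; Σ(ρt)_B = 108.7435 (in km·g/cm³).
e = (31.862 − 37.99) − (83.400352 − 108.7435) / 3.38 = 1.37 km.

1.37 km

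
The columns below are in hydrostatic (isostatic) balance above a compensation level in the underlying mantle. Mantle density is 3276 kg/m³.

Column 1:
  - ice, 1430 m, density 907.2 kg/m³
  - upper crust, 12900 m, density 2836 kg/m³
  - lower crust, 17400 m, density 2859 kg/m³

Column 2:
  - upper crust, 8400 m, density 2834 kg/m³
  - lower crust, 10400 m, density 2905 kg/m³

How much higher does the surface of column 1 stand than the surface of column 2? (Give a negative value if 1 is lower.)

For any compensation level in the mantle, the mantle terms cancel and isostasy reduces to e = (Σt_1 − Σt_2) − (Σ(ρt)_1 − Σ(ρt)_2) / ρ_m.
Σt_1 = 31730 m; Σt_2 = 18800 m; Σ(ρt)_1 = 87628296; Σ(ρt)_2 = 54017600 (in m·kg/m³).
e = (31730 − 18800) − (87628296 − 54017600) / 3276 = 2670 m.

2670 m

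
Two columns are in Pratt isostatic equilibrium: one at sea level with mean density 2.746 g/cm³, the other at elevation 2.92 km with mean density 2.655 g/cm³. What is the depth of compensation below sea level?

85.2 km

ρ_ref D = ρ (D + h) → D (ρ_ref − ρ) = ρ h.
D = ρ h/(ρ_ref − ρ) = 2.655 × 2.92 km/(2.746 − 2.655) = 85.2 km.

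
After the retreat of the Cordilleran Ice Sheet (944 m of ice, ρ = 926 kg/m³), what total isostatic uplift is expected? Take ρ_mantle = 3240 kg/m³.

Removing the load lets mantle flow back in; uplift u satisfies ρ_ice t = ρ_m u.
u = t ρ_ice/ρ_m = 944 m × 926/3240 = 270 m.

270 m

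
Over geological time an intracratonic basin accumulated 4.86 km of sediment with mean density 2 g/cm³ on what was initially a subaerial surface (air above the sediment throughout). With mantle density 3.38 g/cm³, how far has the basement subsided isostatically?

2.88 km

Subaerial load: s = t ρ_sed / ρ_m = 4.86 km × 2/3.38 = 2.88 km.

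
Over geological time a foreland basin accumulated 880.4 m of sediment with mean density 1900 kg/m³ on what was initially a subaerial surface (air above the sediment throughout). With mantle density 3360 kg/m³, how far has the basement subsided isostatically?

Subaerial load: s = t ρ_sed / ρ_m = 880.4 m × 1900/3360 = 498 m.

498 m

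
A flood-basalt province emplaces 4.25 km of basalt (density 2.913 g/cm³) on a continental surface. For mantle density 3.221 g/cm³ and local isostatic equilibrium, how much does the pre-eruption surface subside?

Subaerial loading: s = t ρ_load / ρ_m.
s = 4.25 km × 2.913/3.221 = 3.84 km.

3.84 km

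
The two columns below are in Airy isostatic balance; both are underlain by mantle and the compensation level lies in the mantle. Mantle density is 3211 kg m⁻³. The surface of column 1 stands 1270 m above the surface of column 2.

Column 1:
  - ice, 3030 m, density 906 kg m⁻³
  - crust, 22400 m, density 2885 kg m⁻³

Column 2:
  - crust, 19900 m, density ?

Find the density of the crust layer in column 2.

Take the compensation level at the base of the deeper column (depth z_c below the surface of column 1) and equate Σ ρ_i t_i down to z_c; mantle fills any gap and the z_c terms cancel.
Column 1: 3030×906 + 22400×2885 + (z_c − 25430)×3211
Column 2: 1270×0 + 19900×ρ + (z_c − 1270 − 19900)×3211
The z_c×3211 term appears on both sides and cancels. Collect the known terms of each column as K = Σ(ρt)_known − 3211 × (depth of known layers): K_1 = 67369180 − 3211×25430 = −14286550; K_2 = 0 − 3211×(1270 + 19900) = −67976870.
Balance: K_1 = K_2 + 19900×ρ, so ρ = (K_1 − K_2)/19900 = 53690300/19900 = 2700 kg m⁻³.

2700 kg m⁻³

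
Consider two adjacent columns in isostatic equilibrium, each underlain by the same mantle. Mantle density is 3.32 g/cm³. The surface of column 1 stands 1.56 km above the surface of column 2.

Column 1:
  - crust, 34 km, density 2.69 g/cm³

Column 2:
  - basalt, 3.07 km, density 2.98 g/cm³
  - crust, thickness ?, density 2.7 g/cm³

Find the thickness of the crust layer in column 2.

Take the compensation level at the base of the deeper column (depth z_c below the surface of column 1) and equate Σ ρ_i t_i down to z_c; mantle fills any gap and the z_c terms cancel.
Column 1: 34×2.69 + (z_c − 34)×3.32
Column 2: 1.56×0 + 3.07×2.98 + x×2.7 + (z_c − 1.56 − 3.07 − x)×3.32
The z_c×3.32 term appears on both sides and cancels. Collect the known terms of each column as K = Σ(ρt)_known − 3.32 × (depth of known layers): K_1 = 91.46 − 3.32×34 = −21.42; K_2 = 9.1486 − 3.32×(1.56 + 3.07) = −6.223.
Balance: K_1 = K_2 − x×(3.32 − 2.7), so x = (K_2 − K_1)/(3.32 − 2.7) = 15.197/0.62 = 24.5 km.

24.5 km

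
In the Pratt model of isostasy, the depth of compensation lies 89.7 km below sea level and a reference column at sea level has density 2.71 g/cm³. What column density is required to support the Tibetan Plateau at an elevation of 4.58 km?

Pratt balance: ρ_ref D = ρ (D + h).
ρ = ρ_ref D/(D + h) = 2.71 × 89.7 km/(89.7 km + 4.58 km) = 2.58 g/cm³.

2.58 g/cm³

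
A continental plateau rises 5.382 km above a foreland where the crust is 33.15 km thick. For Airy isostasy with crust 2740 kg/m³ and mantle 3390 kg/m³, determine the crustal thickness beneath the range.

Root depth r = h ρ_c / (ρ_m − ρ_c) = 5.382 km × 2740 / 650 = 22.69 km.
Total thickness = T + h + r = 33.15 km + 5.382 km + 22.69 km = 61.2 km.

61.2 km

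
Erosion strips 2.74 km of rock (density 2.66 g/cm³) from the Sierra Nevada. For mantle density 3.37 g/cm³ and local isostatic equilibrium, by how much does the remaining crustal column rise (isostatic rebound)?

Unloading: uplift u = e ρ_c/ρ_m = 2.74 km × 2.66/3.37 = 2.16 km.

2.16 km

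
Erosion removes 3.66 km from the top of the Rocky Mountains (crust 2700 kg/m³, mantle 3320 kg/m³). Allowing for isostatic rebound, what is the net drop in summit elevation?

0.683 km

Rebound u = e ρ_c/ρ_m = 3.66 km × 2700/3320 = 2.977 km.
Net surface drop = e − u = 3.66 km − 2.977 km = e (ρ_m − ρ_c)/ρ_m = 0.683 km.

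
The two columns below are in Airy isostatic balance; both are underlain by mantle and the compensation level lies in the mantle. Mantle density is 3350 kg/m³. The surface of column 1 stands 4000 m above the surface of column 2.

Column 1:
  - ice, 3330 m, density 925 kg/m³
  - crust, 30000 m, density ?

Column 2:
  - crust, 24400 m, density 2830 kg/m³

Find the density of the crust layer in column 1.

2750 kg/m³

Take the compensation level at the base of the deeper column (depth z_c below the surface of column 1) and equate Σ ρ_i t_i down to z_c; mantle fills any gap and the z_c terms cancel.
Column 1: 3330×925 + 30000×ρ + (z_c − 33330)×3350
Column 2: 4000×0 + 24400×2830 + (z_c − 4000 − 24400)×3350
The z_c×3350 term appears on both sides and cancels. Collect the known terms of each column as K = Σ(ρt)_known − 3350 × (depth of known layers): K_1 = 3080250 − 3350×33330 = −108575250; K_2 = 69052000 − 3350×(4000 + 24400) = −26088000.
Balance: K_1 + 30000×ρ = K_2, so ρ = (K_2 − K_1)/30000 = 82487200/30000 = 2750 kg/m³.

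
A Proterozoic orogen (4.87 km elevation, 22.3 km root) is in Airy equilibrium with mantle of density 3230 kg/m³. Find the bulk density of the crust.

2650 kg/m³

ρ_c h = (ρ_m − ρ_c) r → ρ_c (h + r) = ρ_m r → ρ_c = ρ_m r / (h + r).
ρ_c = 3230 × 22.3 km / (4.87 km + 22.3 km) = 2650 kg/m³.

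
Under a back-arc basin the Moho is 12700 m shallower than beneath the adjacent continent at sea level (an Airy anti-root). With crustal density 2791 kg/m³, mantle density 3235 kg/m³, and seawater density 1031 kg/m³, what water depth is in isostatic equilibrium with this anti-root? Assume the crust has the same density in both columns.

Replacing a thickness d of crust by seawater at the top must be balanced by replacing crust with mantle at the base: d (ρ_c − ρ_w) = a (ρ_m − ρ_c).
d = a (ρ_m − ρ_c)/(ρ_c − ρ_w) = 12700 m × 444/1760 = 3200 m.

3200 m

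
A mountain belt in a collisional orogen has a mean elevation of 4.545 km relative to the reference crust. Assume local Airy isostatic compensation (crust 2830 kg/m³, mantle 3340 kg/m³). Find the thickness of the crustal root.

25.2 km

In Airy isostatic equilibrium: the weight of the topography is balanced by the buoyancy of the root, ρ_c h = (ρ_m − ρ_c) r.
r = h · ρ_c / (ρ_m − ρ_c) = 4.545 km × 2830 / (3340 − 2830) = 25.2 km.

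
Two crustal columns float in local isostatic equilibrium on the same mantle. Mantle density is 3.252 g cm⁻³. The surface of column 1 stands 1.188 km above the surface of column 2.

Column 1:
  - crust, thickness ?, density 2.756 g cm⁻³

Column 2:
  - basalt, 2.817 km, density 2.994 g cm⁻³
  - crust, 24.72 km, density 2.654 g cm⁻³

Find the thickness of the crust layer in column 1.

Take the compensation level at the base of the deeper column (depth z_c below the surface of column 1) and equate Σ ρ_i t_i down to z_c; mantle fills any gap and the z_c terms cancel.
Column 1: x×2.756 + (z_c − 0 − x)×3.252
Column 2: 1.188×0 + 2.817×2.994 + 24.72×2.654 + (z_c − 1.188 − 27.537)×3.252
The z_c×3.252 term appears on both sides and cancels. Collect the known terms of each column as K = Σ(ρt)_known − 3.252 × (depth of known layers): K_1 = 0 − 3.252×0 = 0; K_2 = 74.040978 − 3.252×(1.188 + 27.537) = −19.372722.
Balance: K_1 − x×(3.252 − 2.756) = K_2, so x = (K_1 − K_2)/(3.252 − 2.756) = 19.3727/0.496 = 39.1 km.

39.1 km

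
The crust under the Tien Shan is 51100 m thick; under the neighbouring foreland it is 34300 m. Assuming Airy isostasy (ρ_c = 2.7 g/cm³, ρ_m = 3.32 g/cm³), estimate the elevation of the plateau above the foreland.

3140 m

Excess crust Δ = 51100 m − 34300 m = 16800 m, split between elevation h and root r with h + r = Δ.
Airy balance ρ_c h = (ρ_m − ρ_c) r gives r = h ρ_c/(ρ_m − ρ_c), so h (1 + ρ_c/(ρ_m − ρ_c)) = Δ, i.e. h = Δ (ρ_m − ρ_c)/ρ_m.
h = 16800 m × 0.62/3.32 = 3140 m.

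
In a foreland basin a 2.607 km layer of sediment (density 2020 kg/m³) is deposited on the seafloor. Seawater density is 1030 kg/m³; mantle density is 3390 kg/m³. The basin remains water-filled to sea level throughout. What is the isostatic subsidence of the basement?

1.09 km

Submarine loading: the sediment displaces seawater, and the subsidence is in turn flooded, so s (ρ_m − ρ_w) = t (ρ_sed − ρ_w).
s = 2.607 km × (2020 − 1030) / (3390 − 1030) = 1.09 km.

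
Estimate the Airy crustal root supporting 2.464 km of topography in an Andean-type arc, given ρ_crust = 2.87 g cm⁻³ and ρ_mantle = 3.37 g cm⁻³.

14.1 km

For local isostatic compensation: the weight of the topography is balanced by the buoyancy of the root, ρ_c h = (ρ_m − ρ_c) r.
r = h · ρ_c / (ρ_m − ρ_c) = 2.464 km × 2.87 / (3.37 − 2.87) = 14.1 km.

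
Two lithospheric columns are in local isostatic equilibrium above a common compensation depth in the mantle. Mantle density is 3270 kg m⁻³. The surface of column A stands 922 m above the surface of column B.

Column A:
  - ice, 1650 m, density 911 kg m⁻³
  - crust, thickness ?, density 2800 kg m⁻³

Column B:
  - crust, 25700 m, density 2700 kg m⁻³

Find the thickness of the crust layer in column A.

29300 m

Take the compensation level at the base of the deeper column (depth z_c below the surface of column A) and equate Σ ρ_i t_i down to z_c; mantle fills any gap and the z_c terms cancel.
Column A: 1650×911 + x×2800 + (z_c − 1650 − x)×3270
Column B: 922×0 + 25700×2700 + (z_c − 922 − 25700)×3270
The z_c×3270 term appears on both sides and cancels. Collect the known terms of each column as K = Σ(ρt)_known − 3270 × (depth of known layers): K_A = 1503150 − 3270×1650 = −3892350; K_B = 69390000 − 3270×(922 + 25700) = −17663940.
Balance: K_A − x×(3270 − 2800) = K_B, so x = (K_A − K_B)/(3270 − 2800) = 13771600/470 = 29300 m.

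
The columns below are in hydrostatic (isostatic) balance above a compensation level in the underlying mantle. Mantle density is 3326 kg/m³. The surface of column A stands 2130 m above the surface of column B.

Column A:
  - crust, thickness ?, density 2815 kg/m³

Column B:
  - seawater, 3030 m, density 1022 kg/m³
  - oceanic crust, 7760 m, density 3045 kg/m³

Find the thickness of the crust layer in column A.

31800 m

Take the compensation level at the base of the deeper column (depth z_c below the surface of column A) and equate Σ ρ_i t_i down to z_c; mantle fills any gap and the z_c terms cancel.
Column A: x×2815 + (z_c − 0 − x)×3326
Column B: 2130×0 + 3030×1022 + 7760×3045 + (z_c − 2130 − 10790)×3326
The z_c×3326 term appears on both sides and cancels. Collect the known terms of each column as K = Σ(ρt)_known − 3326 × (depth of known layers): K_A = 0 − 3326×0 = 0; K_B = 26725860 − 3326×(2130 + 10790) = −16246060.
Balance: K_A − x×(3326 − 2815) = K_B, so x = (K_A − K_B)/(3326 − 2815) = 16246100/511 = 31800 m.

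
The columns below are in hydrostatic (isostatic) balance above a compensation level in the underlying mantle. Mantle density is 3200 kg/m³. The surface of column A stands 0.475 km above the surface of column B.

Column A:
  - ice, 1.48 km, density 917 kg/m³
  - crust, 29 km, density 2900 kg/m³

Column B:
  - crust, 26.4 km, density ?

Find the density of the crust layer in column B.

Take the compensation level at the base of the deeper column (depth z_c below the surface of column A) and equate Σ ρ_i t_i down to z_c; mantle fills any gap and the z_c terms cancel.
Column A: 1.48×917 + 29×2900 + (z_c − 30.48)×3200
Column B: 0.475×0 + 26.4×ρ + (z_c − 0.475 − 26.4)×3200
The z_c×3200 term appears on both sides and cancels. Collect the known terms of each column as K = Σ(ρt)_known − 3200 × (depth of known layers): K_A = 85457.16 − 3200×30.48 = −12078.84; K_B = 0 − 3200×(0.475 + 26.4) = −86000.
Balance: K_A = K_B + 26.4×ρ, so ρ = (K_A − K_B)/26.4 = 73921.2/26.4 = 2800 kg/m³.

2800 kg/m³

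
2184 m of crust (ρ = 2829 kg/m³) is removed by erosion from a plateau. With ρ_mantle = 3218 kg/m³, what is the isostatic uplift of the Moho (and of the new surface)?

Unloading: uplift u = e ρ_c/ρ_m = 2184 m × 2829/3218 = 1920 m.

1920 m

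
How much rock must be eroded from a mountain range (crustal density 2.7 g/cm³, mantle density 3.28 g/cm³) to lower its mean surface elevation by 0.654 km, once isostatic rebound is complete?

3.7 km

Net drop Δ = e − u = e − e ρ_c/ρ_m = e (ρ_m − ρ_c)/ρ_m.
e = Δ ρ_m/(ρ_m − ρ_c) = 0.654 km × 3.28/0.58 = 3.7 km.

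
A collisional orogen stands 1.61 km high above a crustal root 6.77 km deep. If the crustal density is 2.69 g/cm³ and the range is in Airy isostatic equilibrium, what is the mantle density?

3.33 g/cm³

Airy balance: ρ_c h = (ρ_m − ρ_c) r → ρ_m = ρ_c (1 + h/r).
ρ_m = 2.69 × (1 + 1.61 km/6.77 km) = 3.33 g/cm³.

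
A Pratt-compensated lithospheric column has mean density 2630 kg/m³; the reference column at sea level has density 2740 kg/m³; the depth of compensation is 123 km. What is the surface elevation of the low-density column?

ρ_ref D = ρ (D + h) → h = D (ρ_ref − ρ)/ρ.
h = 123 km × (2740 − 2630)/2630 = 5.14 km.

5.14 km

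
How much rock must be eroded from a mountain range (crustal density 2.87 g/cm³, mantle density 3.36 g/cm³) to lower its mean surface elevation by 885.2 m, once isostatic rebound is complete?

6070 m

Net drop Δ = e − u = e − e ρ_c/ρ_m = e (ρ_m − ρ_c)/ρ_m.
e = Δ ρ_m/(ρ_m − ρ_c) = 885.2 m × 3.36/0.49 = 6070 m.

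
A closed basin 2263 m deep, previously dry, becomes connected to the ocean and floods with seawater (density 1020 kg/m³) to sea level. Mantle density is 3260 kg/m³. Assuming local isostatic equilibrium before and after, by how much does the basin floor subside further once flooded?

1030 m

After flooding the water column is d + s deep. Its weight must equal the weight of mantle displaced by the extra subsidence s: (d + s) ρ_w = s ρ_m.
s = d ρ_w / (ρ_m − ρ_w) = 2263 m × 1020/(3260 − 1020) = 1030 m.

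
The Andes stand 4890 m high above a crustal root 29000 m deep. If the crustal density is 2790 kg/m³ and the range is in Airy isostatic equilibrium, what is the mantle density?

3260 kg/m³

Airy balance: ρ_c h = (ρ_m − ρ_c) r → ρ_m = ρ_c (1 + h/r).
ρ_m = 2790 × (1 + 4890 m/29000 m) = 3260 kg/m³.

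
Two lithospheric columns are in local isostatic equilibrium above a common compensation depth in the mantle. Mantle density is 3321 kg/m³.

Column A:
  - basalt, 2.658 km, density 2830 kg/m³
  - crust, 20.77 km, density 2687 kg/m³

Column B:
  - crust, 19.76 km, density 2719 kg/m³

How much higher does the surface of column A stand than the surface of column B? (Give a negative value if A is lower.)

0.776 km

For any compensation level in the mantle, the mantle terms cancel and isostasy reduces to e = (Σt_A − Σt_B) − (Σ(ρt)_A − Σ(ρt)_B) / ρ_m.
Σt_A = 23.428 km; Σt_B = 19.76 km; Σ(ρt)_A = 63331.13; Σ(ρt)_B = 53727.44 (in km·kg/m³).
e = (23.428 − 19.76) − (63331.13 − 53727.44) / 3321 = 0.776 km.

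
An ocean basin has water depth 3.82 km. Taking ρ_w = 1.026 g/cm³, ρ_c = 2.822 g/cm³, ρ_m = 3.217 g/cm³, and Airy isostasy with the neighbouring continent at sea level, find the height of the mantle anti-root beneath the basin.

17.4 km

In Airy isostatic equilibrium: replacing crust with seawater at the top is compensated by replacing crust with mantle at the base: d (ρ_c − ρ_w) = a (ρ_m − ρ_c).
a = d (ρ_c − ρ_w)/(ρ_m − ρ_c) = 3.82 km × 1.796/0.395 = 17.4 km.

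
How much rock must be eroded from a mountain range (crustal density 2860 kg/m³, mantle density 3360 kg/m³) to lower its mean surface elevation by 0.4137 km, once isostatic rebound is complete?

2.78 km

Net drop Δ = e − u = e − e ρ_c/ρ_m = e (ρ_m − ρ_c)/ρ_m.
e = Δ ρ_m/(ρ_m − ρ_c) = 0.4137 km × 3360/500 = 2.78 km.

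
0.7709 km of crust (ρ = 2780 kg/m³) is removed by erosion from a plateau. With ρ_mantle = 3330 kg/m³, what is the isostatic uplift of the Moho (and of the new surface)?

0.644 km

Unloading: uplift u = e ρ_c/ρ_m = 0.7709 km × 2780/3330 = 0.644 km.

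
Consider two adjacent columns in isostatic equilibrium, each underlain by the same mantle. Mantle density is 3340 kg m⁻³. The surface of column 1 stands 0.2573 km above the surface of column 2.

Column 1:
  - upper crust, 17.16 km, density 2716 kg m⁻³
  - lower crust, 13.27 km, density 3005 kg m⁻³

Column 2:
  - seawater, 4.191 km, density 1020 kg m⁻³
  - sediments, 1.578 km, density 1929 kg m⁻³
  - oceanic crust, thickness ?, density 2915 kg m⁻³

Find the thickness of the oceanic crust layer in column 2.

Take the compensation level at the base of the deeper column (depth z_c below the surface of column 1) and equate Σ ρ_i t_i down to z_c; mantle fills any gap and the z_c terms cancel.
Column 1: 17.16×2716 + 13.27×3005 + (z_c − 30.43)×3340
Column 2: 0.2573×0 + 4.191×1020 + 1.578×1929 + x×2915 + (z_c − 0.2573 − 5.769 − x)×3340
The z_c×3340 term appears on both sides and cancels. Collect the known terms of each column as K = Σ(ρt)_known − 3340 × (depth of known layers): K_1 = 86482.91 − 3340×30.43 = −15153.29; K_2 = 7318.782 − 3340×(0.2573 + 5.769) = −12809.06.
Balance: K_1 = K_2 − x×(3340 − 2915), so x = (K_2 − K_1)/(3340 − 2915) = 2344.23/425 = 5.52 km.

5.52 km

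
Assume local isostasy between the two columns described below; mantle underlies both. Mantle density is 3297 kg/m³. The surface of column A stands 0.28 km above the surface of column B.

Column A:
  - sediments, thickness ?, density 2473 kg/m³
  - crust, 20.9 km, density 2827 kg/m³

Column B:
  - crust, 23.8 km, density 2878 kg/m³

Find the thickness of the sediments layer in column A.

1.3 km

Take the compensation level at the base of the deeper column (depth z_c below the surface of column A) and equate Σ ρ_i t_i down to z_c; mantle fills any gap and the z_c terms cancel.
Column A: x×2473 + 20.9×2827 + (z_c − 20.9 − x)×3297
Column B: 0.28×0 + 23.8×2878 + (z_c − 0.28 − 23.8)×3297
The z_c×3297 term appears on both sides and cancels. Collect the known terms of each column as K = Σ(ρt)_known − 3297 × (depth of known layers): K_A = 59084.3 − 3297×20.9 = −9823; K_B = 68496.4 − 3297×(0.28 + 23.8) = −10895.36.
Balance: K_A − x×(3297 − 2473) = K_B, so x = (K_A − K_B)/(3297 − 2473) = 1072.36/824 = 1.3 km.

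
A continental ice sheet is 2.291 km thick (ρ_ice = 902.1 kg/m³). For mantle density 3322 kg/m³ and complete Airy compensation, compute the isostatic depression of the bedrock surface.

0.622 km

In Airy isostatic equilibrium: the ice load ρ_ice t is balanced by mantle displaced below, ρ_m s.
s = t ρ_ice / ρ_m = 2.291 km × 902.1/3322 = 0.622 km.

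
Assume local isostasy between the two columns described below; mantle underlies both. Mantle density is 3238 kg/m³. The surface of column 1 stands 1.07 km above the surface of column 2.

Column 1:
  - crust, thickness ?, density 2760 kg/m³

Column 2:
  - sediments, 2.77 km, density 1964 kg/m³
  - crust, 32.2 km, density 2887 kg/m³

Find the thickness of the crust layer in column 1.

38.3 km

Take the compensation level at the base of the deeper column (depth z_c below the surface of column 1) and equate Σ ρ_i t_i down to z_c; mantle fills any gap and the z_c terms cancel.
Column 1: x×2760 + (z_c − 0 − x)×3238
Column 2: 1.07×0 + 2.77×1964 + 32.2×2887 + (z_c − 1.07 − 34.97)×3238
The z_c×3238 term appears on both sides and cancels. Collect the known terms of each column as K = Σ(ρt)_known − 3238 × (depth of known layers): K_1 = 0 − 3238×0 = 0; K_2 = 98401.68 − 3238×(1.07 + 34.97) = −18295.84.
Balance: K_1 − x×(3238 − 2760) = K_2, so x = (K_1 − K_2)/(3238 − 2760) = 18295.8/478 = 38.3 km.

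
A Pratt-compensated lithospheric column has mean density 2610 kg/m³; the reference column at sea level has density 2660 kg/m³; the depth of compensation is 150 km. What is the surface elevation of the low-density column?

ρ_ref D = ρ (D + h) → h = D (ρ_ref − ρ)/ρ.
h = 150 km × (2660 − 2610)/2610 = 2.87 km.

2.87 km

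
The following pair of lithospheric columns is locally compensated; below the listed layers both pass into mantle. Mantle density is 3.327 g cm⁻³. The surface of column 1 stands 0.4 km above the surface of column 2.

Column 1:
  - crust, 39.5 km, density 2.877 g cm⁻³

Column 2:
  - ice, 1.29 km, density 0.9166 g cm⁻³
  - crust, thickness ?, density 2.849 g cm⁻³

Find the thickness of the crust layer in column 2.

27.9 km

Take the compensation level at the base of the deeper column (depth z_c below the surface of column 1) and equate Σ ρ_i t_i down to z_c; mantle fills any gap and the z_c terms cancel.
Column 1: 39.5×2.877 + (z_c − 39.5)×3.327
Column 2: 0.4×0 + 1.29×0.9166 + x×2.849 + (z_c − 0.4 − 1.29 − x)×3.327
The z_c×3.327 term appears on both sides and cancels. Collect the known terms of each column as K = Σ(ρt)_known − 3.327 × (depth of known layers): K_1 = 113.6415 − 3.327×39.5 = −17.775; K_2 = 1.182414 − 3.327×(0.4 + 1.29) = −4.440216.
Balance: K_1 = K_2 − x×(3.327 − 2.849), so x = (K_2 − K_1)/(3.327 − 2.849) = 13.3348/0.478 = 27.9 km.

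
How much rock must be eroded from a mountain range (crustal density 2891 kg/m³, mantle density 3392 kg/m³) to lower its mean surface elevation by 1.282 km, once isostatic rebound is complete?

8.68 km

Net drop Δ = e − u = e − e ρ_c/ρ_m = e (ρ_m − ρ_c)/ρ_m.
e = Δ ρ_m/(ρ_m − ρ_c) = 1.282 km × 3392/501 = 8.68 km.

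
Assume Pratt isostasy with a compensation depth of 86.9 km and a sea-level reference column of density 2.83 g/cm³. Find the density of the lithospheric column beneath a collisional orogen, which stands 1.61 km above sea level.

2.78 g/cm³

Pratt balance: ρ_ref D = ρ (D + h).
ρ = ρ_ref D/(D + h) = 2.83 × 86.9 km/(86.9 km + 1.61 km) = 2.78 g/cm³.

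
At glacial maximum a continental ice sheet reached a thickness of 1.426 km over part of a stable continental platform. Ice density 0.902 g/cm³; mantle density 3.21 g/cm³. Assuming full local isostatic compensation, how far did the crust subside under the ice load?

0.401 km

In Airy isostatic equilibrium: the ice load ρ_ice t is balanced by mantle displaced below, ρ_m s.
s = t ρ_ice / ρ_m = 1.426 km × 0.902/3.21 = 0.401 km.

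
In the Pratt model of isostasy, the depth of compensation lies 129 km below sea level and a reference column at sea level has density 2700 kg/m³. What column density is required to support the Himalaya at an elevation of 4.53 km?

2610 kg/m³

Pratt balance: ρ_ref D = ρ (D + h).
ρ = ρ_ref D/(D + h) = 2700 × 129 km/(129 km + 4.53 km) = 2610 kg/m³.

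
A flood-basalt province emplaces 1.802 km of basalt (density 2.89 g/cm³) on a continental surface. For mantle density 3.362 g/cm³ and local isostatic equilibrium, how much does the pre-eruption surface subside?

1.55 km

Subaerial loading: s = t ρ_load / ρ_m.
s = 1.802 km × 2.89/3.362 = 1.55 km.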